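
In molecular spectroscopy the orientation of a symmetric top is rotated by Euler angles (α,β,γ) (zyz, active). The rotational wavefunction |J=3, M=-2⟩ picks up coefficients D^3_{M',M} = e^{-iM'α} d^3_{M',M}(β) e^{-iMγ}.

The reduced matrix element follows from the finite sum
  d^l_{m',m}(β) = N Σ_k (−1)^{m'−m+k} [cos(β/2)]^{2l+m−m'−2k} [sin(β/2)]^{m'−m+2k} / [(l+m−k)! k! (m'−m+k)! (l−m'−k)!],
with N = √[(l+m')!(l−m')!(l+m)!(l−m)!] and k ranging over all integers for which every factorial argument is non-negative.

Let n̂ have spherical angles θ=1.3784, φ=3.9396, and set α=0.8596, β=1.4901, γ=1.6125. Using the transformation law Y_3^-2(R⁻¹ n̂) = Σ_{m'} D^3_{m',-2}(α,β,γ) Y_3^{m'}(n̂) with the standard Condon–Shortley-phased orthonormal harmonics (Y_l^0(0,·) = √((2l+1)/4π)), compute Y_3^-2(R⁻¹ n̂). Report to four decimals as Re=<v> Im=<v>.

Need the full column D^3_{m',-2} for m'=−3..3 at α=0.8596, β=1.4901, γ=1.6125.
cos(β/2)=0.735054, sin(β/2)=0.678009
d^3_{-3,-2}: single k=1 term ⇒ +0.356375;  D = +0.316204-0.164372i
d^3_{-2,-2}: k∈[0..1] ⇒ +0.157730 -0.670992 = -0.513262;  D = -0.117917+0.499533i
d^3_{-1,-2}: k∈[0..1] ⇒ -0.460078 +0.782877 = +0.322799;  D = -0.189598-0.261250i
d^3_{0,-2}: k∈[0..1] ⇒ +0.735035 -0.625374 = +0.109661;  D = -0.109280-0.009136i
d^3_{1,-2}: k∈[0..1] ⇒ -0.782877 +0.333039 = -0.449837;  D = +0.320998-0.315142i
d^3_{2,-2}: k∈[0..1] ⇒ +0.570886 -0.097143 = +0.473743;  D = +0.030770+0.472743i
d^3_{3,-2}: single k=0 term ⇒ -0.257971;  D = -0.205958-0.155339i
Y_3^{m'}(θ=1.3784,φ=3.9396) and Σ D·Y over m':
  (+0.3162-0.1644i)·(+0.2893+0.2682i)  (-0.1179+0.4995i)·(-0.0047-0.1882i)  (-0.1896-0.2612i)·(+0.1810-0.1856i)  (-0.1093-0.0091i)·(-0.2010+0.0000i)  (+0.3210-0.3151i)·(-0.1810-0.1856i)  (+0.0308+0.4727i)·(-0.0047+0.1882i)  (-0.2060-0.1553i)·(-0.2893+0.2682i)
Y_3^-2(R⁻¹ n̂) = +0.064884+0.037529i

Re=0.0649 Im=0.0375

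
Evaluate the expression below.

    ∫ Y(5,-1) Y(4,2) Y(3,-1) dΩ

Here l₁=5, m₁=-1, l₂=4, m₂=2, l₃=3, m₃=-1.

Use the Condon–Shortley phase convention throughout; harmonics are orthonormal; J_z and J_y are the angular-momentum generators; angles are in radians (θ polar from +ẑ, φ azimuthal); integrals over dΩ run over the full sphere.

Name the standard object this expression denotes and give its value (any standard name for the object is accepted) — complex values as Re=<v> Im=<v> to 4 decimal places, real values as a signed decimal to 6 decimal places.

This is a Gaunt coefficient — the integral of a triple product of spherical harmonics over the sphere.
Checks pass: Σm=0; 12 even; l₃=3∈[1,9].
(2·5+1)(2·4+1)(2·3+1) = 693
Δ: 6! 4! 2! / 13! → 1/180180
sum: t=2:+1/576 t=3:−1/144 t=4:+1/576 = -1/288
3j²(5 4 3; 0 0 0) = Δ·Π!·Σ² = 20/1001  (sign +1)
sum: t=4:+1/384 t=5:−1/720 t=6:+1/34560 = 43/34560
3j²(5 4 3; -1 2 -1) = Δ·Π!·Σ² = 1849/180180  (sign +1)
combine: 4πI² = 693·20/1001·1849/180180 = 1849/13013
take √, sign +1: I = 0.10633465

Gaunt coefficient, +0.106335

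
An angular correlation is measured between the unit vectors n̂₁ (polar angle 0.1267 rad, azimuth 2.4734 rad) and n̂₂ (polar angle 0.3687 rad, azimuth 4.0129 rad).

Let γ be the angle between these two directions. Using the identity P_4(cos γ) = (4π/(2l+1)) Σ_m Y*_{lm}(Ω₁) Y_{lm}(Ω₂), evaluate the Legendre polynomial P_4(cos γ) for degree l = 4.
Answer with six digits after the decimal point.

0.381436

Term-by-term m-sum for l=4 (normalisation 4π/9 = 1.396263):
  [-4]  conj(Y_{4,-4})(Ω₁) = -0.000101-0.000051i ; Y_{4,-4}(Ω₂) = -0.007030+0.002515i ; Δ = +0.000001+0.000000i
  [-3]  conj(Y_{4,-3})(Ω₁) = +0.001053+0.002273i ; Y_{4,-3}(Ω₂) = +0.047222+0.027521i ; Δ = -0.000013+0.000136i
  [-2]  conj(Y_{4,-2})(Ω₁) = +0.007305-0.030591i ; Y_{4,-2}(Ω₂) = -0.037820-0.217944i ; Δ = -0.006943-0.000435i
  [-1]  conj(Y_{4,-1})(Ω₁) = -0.180988+0.142857i ; Y_{4,-1}(Ω₂) = -0.316484+0.376133i ; Δ = +0.003547-0.113288i
  [+0]  conj(Y_{4,0})(Ω₁) = +0.779664-0.000000i ; Y_{4,0}(Ω₂) = +0.359130+0.000000i ; Δ = +0.280001+0.000000i
  [+1]  conj(Y_{4,1})(Ω₁) = +0.180988+0.142857i ; Y_{4,1}(Ω₂) = +0.316484+0.376133i ; Δ = +0.003547+0.113288i
  [+2]  conj(Y_{4,2})(Ω₁) = +0.007305+0.030591i ; Y_{4,2}(Ω₂) = -0.037820+0.217944i ; Δ = -0.006943+0.000435i
  [+3]  conj(Y_{4,3})(Ω₁) = -0.001053+0.002273i ; Y_{4,3}(Ω₂) = -0.047222+0.027521i ; Δ = -0.000013-0.000136i
  [+4]  conj(Y_{4,4})(Ω₁) = -0.000101+0.000051i ; Y_{4,4}(Ω₂) = -0.007030-0.002515i ; Δ = +0.000001-0.000000i
Total Σ_m = +0.273183+0.000000i. Multiply by 1.396263: +0.381436+0.000000i. P_4(cos γ) = 0.381436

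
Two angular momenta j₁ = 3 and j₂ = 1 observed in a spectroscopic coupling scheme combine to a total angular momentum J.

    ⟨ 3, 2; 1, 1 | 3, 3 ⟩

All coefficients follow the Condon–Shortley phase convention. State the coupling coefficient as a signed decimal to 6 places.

−√(1/4) ≈ -0.500000

j₁+j₂−J=1  J+j₁−j₂=5  J−j₁+j₂=1  j₁+j₂+J+1=8
(j₁±m₁, j₂±m₂, J±M) = (5,1,2,0,6,0)
P² = 3600
sum k=1..1:
  [1] −1/120 = -1/120
S = -1/120
C² = P²·S² = 1/4 ; C = -0.500000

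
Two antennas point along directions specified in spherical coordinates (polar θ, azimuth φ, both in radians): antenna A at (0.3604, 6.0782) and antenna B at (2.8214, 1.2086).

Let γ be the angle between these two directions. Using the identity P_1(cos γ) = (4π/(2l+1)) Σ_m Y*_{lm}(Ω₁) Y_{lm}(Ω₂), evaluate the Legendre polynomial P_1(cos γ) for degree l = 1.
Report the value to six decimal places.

Term-by-term m-sum for l=1 (normalisation 4π/3 = 4.188790):
  m=-1: Y*=+0.119287-0.024800i  Y=+0.038531-0.101689i  product +0.002074-0.013086i
  m=+0: Y*=+0.457213-0.000000i  Y=-0.463769+0.000000i  product -0.212041+0.000000i
  m=+1: Y*=-0.119287-0.024800i  Y=-0.038531-0.101689i  product +0.002074+0.013086i
Total Σ_m = -0.207892+0.000000i. Multiply by 4.188790: -0.870818+0.000000i. P_1(cos γ) = -0.870818

-0.870818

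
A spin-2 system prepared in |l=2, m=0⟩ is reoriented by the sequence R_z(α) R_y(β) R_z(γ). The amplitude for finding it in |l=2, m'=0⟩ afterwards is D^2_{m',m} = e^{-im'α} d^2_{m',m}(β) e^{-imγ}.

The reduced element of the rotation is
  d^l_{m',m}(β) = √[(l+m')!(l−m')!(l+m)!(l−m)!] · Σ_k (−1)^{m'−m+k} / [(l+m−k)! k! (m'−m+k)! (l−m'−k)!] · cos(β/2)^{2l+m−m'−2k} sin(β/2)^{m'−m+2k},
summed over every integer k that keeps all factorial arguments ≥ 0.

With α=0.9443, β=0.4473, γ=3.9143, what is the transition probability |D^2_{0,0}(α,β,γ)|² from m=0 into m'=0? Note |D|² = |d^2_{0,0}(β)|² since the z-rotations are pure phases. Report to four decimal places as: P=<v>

D^2_{0,0}(0.9443,0.4473,3.9143) = e^{-i·0·0.9443}·d^2_{0,0}(0.4473)·e^{-i·0·3.9143}. Compute d first:
c=cos(0.447300/2)=0.975094, s=sin(0.447300/2)=0.221790; N=√[2·2·2·2]=4.000000
k∈{0,1,2} keeps every argument non-negative
  k=0: (−1)^0·4.0000/(4)·0.9751^4·0.2218^0 = +0.904038
  k=1: (−1)^1·4.0000/(1)·0.9751^2·0.2218^2 = -0.187085
  k=2: (−1)^2·4.0000/(4)·0.9751^0·0.2218^4 = +0.002420
d^2_{0,0}(0.4473) = +0.904038 -0.187085 +0.002420 = +0.719373
|D^2_{0,0}|² = |d^2_{0,0}(β)|² = (+0.719373)² = 0.517498 (the z-rotation phases have unit modulus)

P=0.5175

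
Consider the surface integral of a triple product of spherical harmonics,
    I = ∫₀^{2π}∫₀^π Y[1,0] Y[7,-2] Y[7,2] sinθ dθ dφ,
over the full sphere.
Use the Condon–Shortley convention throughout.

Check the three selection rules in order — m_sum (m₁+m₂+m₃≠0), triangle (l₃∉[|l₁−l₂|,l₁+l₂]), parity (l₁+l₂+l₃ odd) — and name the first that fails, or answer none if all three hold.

Σmᵢ = 0  ✓
l₃∈[|l₁−l₂|,l₁+l₂]=[6,8], have l₃=7  ✓
Σlᵢ = 15 ⇒ odd  ✗

parity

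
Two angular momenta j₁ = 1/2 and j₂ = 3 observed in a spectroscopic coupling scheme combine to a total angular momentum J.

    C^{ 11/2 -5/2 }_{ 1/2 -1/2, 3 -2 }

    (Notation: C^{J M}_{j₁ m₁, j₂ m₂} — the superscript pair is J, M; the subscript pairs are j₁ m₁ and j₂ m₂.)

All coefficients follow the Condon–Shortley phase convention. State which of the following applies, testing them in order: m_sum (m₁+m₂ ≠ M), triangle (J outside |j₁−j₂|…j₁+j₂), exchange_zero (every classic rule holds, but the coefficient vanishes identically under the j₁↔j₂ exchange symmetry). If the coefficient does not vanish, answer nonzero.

triangle

m-sum: m₁+m₂ = -1/2+(-2) = -5/2, M = -5/2  ✓
triangle: need |j₁−j₂| ≤ J ≤ j₁+j₂, i.e. J ∈ [5/2, 7/2]; J = 11/2 is outside ✗ ⇒ coefficient is 0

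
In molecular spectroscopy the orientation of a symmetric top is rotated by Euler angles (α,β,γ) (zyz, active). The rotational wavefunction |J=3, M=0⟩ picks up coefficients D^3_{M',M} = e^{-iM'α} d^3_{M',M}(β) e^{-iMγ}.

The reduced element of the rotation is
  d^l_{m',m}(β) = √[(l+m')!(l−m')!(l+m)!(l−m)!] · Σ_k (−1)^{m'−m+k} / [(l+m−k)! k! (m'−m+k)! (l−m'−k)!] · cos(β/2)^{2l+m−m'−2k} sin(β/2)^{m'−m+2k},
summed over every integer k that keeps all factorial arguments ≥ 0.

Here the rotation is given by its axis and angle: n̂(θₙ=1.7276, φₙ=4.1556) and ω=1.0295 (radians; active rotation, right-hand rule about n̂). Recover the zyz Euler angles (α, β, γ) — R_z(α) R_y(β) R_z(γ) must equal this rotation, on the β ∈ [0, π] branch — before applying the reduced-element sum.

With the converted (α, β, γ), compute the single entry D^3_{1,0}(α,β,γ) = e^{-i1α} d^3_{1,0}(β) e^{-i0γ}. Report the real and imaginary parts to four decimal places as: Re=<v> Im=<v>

Re=0.1144 Im=0.0860

Axis–angle → zyz. n̂ = (sinθₙcosφₙ, sinθₙsinφₙ, cosθₙ) = (-0.521979, -0.838541, -0.156162), ω = 1.0295.
R = I cosω + sinω [n̂]ₓ + (1−cosω) n̂n̂ᵀ gives
  R = [+0.647324, +0.346014, -0.679151; +0.078340, +0.856102, +0.510835; +0.758178, -0.383881, +0.527069]
β = atan2(√(R₁₃²+R₂₃²), R₃₃) = 1.015649; α = atan2(R₂₃, R₁₃) mod 2π = 2.496705; γ = atan2(R₃₂, −R₃₁) mod 2π = 3.610283
First d^3_{1,0}(β=1.0156), then the phase factors e^{-i(1)α} and e^{-i(0)γ}:
With c≡cos(β/2)=0.873805 and s≡sin(β/2)=0.486277, N=[24·2·6·6]^{1/2}=41.569219
k: max(0,(0)−(1))=0 … min(3+(0),3−(1))=2
  k=0: (−1)^1·41.5692/(12)·0.8738^5·0.4863^1 = -0.858116
  k=1: (−1)^2·41.5692/(4)·0.8738^3·0.4863^3 = +0.797272
  k=2: (−1)^3·41.5692/(12)·0.8738^1·0.4863^5 = -0.082305
d^3_{1,0}(1.0156) = -0.858116 +0.797272 -0.082305 = -0.143149
Phases: e^{-i·(1)·2.4967}=-0.799168-0.601108i, e^{-i·(0)·3.6103}=+1.000000+0.000000i ⇒ D=+0.114400+0.086048i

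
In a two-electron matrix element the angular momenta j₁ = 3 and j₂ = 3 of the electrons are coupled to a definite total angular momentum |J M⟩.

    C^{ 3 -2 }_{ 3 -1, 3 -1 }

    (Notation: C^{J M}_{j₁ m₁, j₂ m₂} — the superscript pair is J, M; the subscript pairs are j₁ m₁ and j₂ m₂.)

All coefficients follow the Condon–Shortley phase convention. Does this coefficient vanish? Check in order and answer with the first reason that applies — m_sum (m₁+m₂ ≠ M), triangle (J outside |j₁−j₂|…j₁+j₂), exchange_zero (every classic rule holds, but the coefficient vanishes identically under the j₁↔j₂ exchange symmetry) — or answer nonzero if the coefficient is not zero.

m-sum: m₁+m₂ = -1+(-1) = -2, M = -2  ✓
triangle: |j₁−j₂| = 0 ≤ J = 3 ≤ j₁+j₂ = 6  ✓
exchange: j₁=j₂ and m₁=m₂, and (−1)^(j₁+j₂−J) = (−1)^3 = −1 forces ⟨j₁m₁;j₂m₂|JM⟩ = −⟨j₂m₂;j₁m₁|JM⟩ = −⟨j₁m₁;j₂m₂|JM⟩ ⇒ the coefficient vanishes identically
Racah sum check: Σ_k collapses to 0 ⇒ CG = 0

exchange_zero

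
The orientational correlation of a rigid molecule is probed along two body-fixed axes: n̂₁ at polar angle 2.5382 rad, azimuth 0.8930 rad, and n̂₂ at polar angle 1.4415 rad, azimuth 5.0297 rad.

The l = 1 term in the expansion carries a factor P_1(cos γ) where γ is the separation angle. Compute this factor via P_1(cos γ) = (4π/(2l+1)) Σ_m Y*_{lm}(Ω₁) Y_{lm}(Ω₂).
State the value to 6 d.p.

-0.412511

Summing Y*_{l m}(θ₁,φ₁)·Y_{l m}(θ₂,φ₂) over m ∈ [−1, 1]; prefactor 4π/(2·1+1) = 4.188790:
  m=-1: (0.12294 + 0.15271j) × (0.10690 + 0.32551j) = -0.03657 + 0.05634j  (running Σ = -0.03657 + 0.05634j)
  m=0: (-0.40232 + 0.00000j) × (0.06300 + 0.00000j) = -0.02535 + 0.00000j  (running Σ = -0.06191 + 0.05634j)
  m=1: (-0.12294 + 0.15271j) × (-0.10690 + 0.32551j) = -0.03657 - 0.05634j  (running Σ = -0.09848 + 0.00000j)
Total Σ_m = -0.09848 + 0.00000j. Multiply by 4.188790: -0.41251 + 0.00000j. P_1(cos γ) = -0.412511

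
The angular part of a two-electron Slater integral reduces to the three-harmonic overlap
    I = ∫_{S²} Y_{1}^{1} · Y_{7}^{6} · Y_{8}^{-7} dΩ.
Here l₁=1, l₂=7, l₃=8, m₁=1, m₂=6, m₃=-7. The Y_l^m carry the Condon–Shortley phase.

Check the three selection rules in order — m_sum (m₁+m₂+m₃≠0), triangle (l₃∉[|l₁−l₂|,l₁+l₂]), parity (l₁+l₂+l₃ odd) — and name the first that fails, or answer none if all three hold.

m₁+m₂+m₃ = 1 + 6 − 7 = 0  ✓
triangle: |1−7|=6 ≤ l₃=8 ≤ 1+7=8  ✓
parity: l₁+l₂+l₃ = 16 is even  ✓

none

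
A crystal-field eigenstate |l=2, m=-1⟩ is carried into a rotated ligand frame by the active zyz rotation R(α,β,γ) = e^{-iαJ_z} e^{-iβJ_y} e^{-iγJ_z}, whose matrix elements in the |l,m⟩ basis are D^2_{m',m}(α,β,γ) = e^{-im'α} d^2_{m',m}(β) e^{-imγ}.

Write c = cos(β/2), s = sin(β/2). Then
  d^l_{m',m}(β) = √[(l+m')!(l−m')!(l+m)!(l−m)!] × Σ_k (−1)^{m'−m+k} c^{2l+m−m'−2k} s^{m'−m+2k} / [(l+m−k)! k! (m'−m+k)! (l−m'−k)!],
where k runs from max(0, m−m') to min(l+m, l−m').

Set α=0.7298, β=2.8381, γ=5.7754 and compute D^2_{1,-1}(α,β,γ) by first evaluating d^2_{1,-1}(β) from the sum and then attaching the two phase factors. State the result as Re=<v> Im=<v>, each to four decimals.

Re=-0.2904 Im=0.8390

D^2_{1,-1}(0.7298,2.8381,5.7754) = e^{-i·1·0.7298}·d^2_{1,-1}(2.8381)·e^{-i·-1·5.7754}. Compute d first:
Half-angle: c=0.151165, s=0.988509. N=√(6·1·1·6)=6.000000
k∈{0,1} keeps every argument non-negative
  k=0: (−1)^2·6.0000/(2)·0.1512^2·0.9885^2 = +0.066986
  k=1: (−1)^3·6.0000/(6)·0.1512^0·0.9885^4 = -0.954821
d^2_{1,-1}(2.8381) = +0.066986 -0.954821 = -0.887835
D = (+0.745308-0.666721i)·(-0.887835)·(+0.873824-0.486243i) = -0.290392+0.839001i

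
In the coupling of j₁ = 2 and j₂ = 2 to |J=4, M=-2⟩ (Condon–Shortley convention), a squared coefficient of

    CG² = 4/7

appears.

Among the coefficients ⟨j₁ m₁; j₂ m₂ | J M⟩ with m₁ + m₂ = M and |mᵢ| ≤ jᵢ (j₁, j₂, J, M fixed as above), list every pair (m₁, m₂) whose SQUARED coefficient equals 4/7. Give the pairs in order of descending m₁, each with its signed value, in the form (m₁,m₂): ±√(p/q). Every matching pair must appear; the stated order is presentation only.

Admissible pairs with m₁+m₂ = M = -2: (-2,0), (-1,-1), (0,-2)
  (m₁,m₂)=(0,-2): CG² = 3/14, CG = +√(3/14)
  (m₁,m₂)=(-1,-1): CG² = 4/7, CG = +√(4/7)   ← matches the target
  (m₁,m₂)=(-2,0): CG² = 3/14, CG = +√(3/14)
Pairs with CG² = 4/7: (-1,-1): +√(4/7)

(-1,-1): +√(4/7)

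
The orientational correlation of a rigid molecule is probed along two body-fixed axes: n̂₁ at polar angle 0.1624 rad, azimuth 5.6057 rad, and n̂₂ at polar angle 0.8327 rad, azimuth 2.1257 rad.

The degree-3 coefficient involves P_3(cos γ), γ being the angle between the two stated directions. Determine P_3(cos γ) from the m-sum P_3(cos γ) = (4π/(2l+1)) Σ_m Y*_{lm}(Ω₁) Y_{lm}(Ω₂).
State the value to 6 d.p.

-0.408132

Expand P_3 via completeness: Σ_{m} conj(Y_{3,m}) at Ω₁ times Y_{3,m} at Ω₂ —
  [-3]  conj(Y_{3,-3})(Ω₁) = -0.00079 - 0.00158j ; Y_{3,-3}(Ω₂) = 0.16815 - 0.01584j ; Δ = -0.00016 - 0.00025j
  [-2]  conj(Y_{3,-2})(Ω₁) = 0.00565 - 0.02575j ; Y_{3,-2}(Ω₂) = -0.16740 + 0.33703j ; Δ = 0.00773 + 0.00621j
  [-1]  conj(Y_{3,-1})(Ω₁) = 0.15753 - 0.12674j ; Y_{3,-1}(Ω₂) = -0.15919 - 0.25681j ; Δ = -0.05763 - 0.02028j
  [+0]  conj(Y_{3,0})(Ω₁) = 0.68839 + 0.00000j ; Y_{3,0}(Ω₂) = -0.18485 + 0.00000j ; Δ = -0.12725 + 0.00000j
  [+1]  conj(Y_{3,1})(Ω₁) = -0.15753 - 0.12674j ; Y_{3,1}(Ω₂) = 0.15919 - 0.25681j ; Δ = -0.05763 + 0.02028j
  [+2]  conj(Y_{3,2})(Ω₁) = 0.00565 + 0.02575j ; Y_{3,2}(Ω₂) = -0.16740 - 0.33703j ; Δ = 0.00773 - 0.00621j
  [+3]  conj(Y_{3,3})(Ω₁) = 0.00079 - 0.00158j ; Y_{3,3}(Ω₂) = -0.16815 - 0.01584j ; Δ = -0.00016 + 0.00025j
Σ over m = -0.22735 + 0.00000j; ×(4π/7) → -0.40813 + 0.00000j. Real part: -0.408132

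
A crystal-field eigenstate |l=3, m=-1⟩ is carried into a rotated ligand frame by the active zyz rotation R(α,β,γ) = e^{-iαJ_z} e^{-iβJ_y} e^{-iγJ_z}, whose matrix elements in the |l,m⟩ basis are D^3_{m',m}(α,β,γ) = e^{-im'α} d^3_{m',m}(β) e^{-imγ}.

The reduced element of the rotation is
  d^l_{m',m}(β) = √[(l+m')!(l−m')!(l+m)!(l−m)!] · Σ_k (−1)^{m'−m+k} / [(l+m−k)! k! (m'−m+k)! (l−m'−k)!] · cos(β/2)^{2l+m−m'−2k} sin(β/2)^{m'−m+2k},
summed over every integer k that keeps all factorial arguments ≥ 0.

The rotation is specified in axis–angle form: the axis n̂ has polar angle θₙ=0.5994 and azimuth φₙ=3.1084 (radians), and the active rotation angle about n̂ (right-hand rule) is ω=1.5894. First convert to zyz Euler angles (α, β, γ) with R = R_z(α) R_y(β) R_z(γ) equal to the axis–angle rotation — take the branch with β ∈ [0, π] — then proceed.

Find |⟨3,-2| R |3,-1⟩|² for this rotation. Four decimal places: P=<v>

P=0.2517

Axis–angle → zyz. n̂ = (sinθₙcosφₙ, sinθₙsinφₙ, cosθₙ) = (-0.563836, +0.018722, +0.825674), ω = 1.5894.
R = I cosω + sinω [n̂]ₓ + (1−cosω) n̂n̂ᵀ gives
  R = [+0.305223, -0.836284, -0.455487; +0.814779, -0.018246, +0.579485; -0.492924, -0.547993, +0.675817]
β = atan2(√(R₁₃²+R₂₃²), R₃₃) = 0.828723; α = atan2(R₂₃, R₁₃) mod 2π = 2.236955; γ = atan2(R₃₂, −R₃₁) mod 2π = 5.444933
Split into d^3_{-2,-1}(β=0.8287) × two z-phases.
With c≡cos(β/2)=0.915374 and s≡sin(β/2)=0.402606, N=[1·120·2·24]^{1/2}=75.894664
The bounds max(0,m−m')=1 and min(l+m,l−m')=2 give 2 terms
  k=1: (−1)^0·75.8947/(24)·0.9154^5·0.4026^1 = +0.818223
  k=2: (−1)^1·75.8947/(12)·0.9154^3·0.4026^3 = -0.316566
d^3_{-2,-1}(0.8287) = +0.818223 -0.316566 = +0.501657
|D^3_{-2,-1}|² = |d^3_{-2,-1}(β)|² = (+0.501657)² = 0.251659 (the z-rotation phases have unit modulus)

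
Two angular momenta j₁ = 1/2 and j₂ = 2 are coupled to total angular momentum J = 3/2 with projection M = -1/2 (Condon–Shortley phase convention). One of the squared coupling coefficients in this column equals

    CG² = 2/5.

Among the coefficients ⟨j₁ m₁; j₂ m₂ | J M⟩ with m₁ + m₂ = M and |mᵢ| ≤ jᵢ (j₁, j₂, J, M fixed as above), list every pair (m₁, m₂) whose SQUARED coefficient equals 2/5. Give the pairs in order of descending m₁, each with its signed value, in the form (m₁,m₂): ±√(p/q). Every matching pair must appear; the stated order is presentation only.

(-1/2,0): −√(2/5)

Admissible pairs with m₁+m₂ = M = -1/2: (-1/2,0), (1/2,-1)
  (m₁,m₂)=(1/2,-1): CG² = 3/5, CG = +√(3/5)
  (m₁,m₂)=(-1/2,0): CG² = 2/5, CG = −√(2/5)   ← matches the target
Pairs with CG² = 2/5: (-1/2,0): −√(2/5)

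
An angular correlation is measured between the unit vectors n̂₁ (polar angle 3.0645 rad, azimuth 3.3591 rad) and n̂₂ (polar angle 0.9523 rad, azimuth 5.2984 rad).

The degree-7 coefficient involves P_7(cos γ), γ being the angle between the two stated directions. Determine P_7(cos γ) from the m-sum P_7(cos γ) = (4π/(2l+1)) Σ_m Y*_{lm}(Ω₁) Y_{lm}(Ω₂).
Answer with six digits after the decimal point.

Expand P_7 via completeness: Σ_{m} conj(Y_{7,m}) at Ω₁ times Y_{7,m} at Ω₂ —
  [-7]  conj(Y_{7,-7})(Ω₁) = -0.000000-0.000000i ; Y_{7,-7}(Ω₂) = +0.097659+0.068301i ; Δ = +0.000000-0.000000i
  [-6]  conj(Y_{7,-6})(Ω₁) = -0.000000-0.000000i ; Y_{7,-6}(Ω₂) = +0.295335-0.116072i ; Δ = -0.000000-0.000000i
  [-5]  conj(Y_{7,-5})(Ω₁) = -0.000006-0.000010i ; Y_{7,-5}(Ω₂) = +0.093223-0.434101i ; Δ = -0.000005+0.000001i
  [-4]  conj(Y_{7,-4})(Ω₁) = -0.000165-0.000195i ; Y_{7,-4}(Ω₂) = -0.179462-0.183877i ; Δ = -0.000006+0.000065i
  [-3]  conj(Y_{7,-3})(Ω₁) = -0.003160-0.002415i ; Y_{7,-3}(Ω₂) = +0.177924-0.033709i ; Δ = -0.000644-0.000323i
  [-2]  conj(Y_{7,-2})(Ω₁) = -0.039405-0.018312i ; Y_{7,-2}(Ω₂) = +0.136048-0.322888i ; Δ = -0.011274+0.010232i
  [-1]  conj(Y_{7,-1})(Ω₁) = -0.295245-0.065250i ; Y_{7,-1}(Ω₂) = +0.021307+0.032099i ; Δ = -0.004196-0.010867i
  [+0]  conj(Y_{7,0})(Ω₁) = -1.003494-0.000000i ; Y_{7,0}(Ω₂) = +0.351393+0.000000i ; Δ = -0.352621-0.000000i
  [+1]  conj(Y_{7,1})(Ω₁) = +0.295245-0.065250i ; Y_{7,1}(Ω₂) = -0.021307+0.032099i ; Δ = -0.004196+0.010867i
  [+2]  conj(Y_{7,2})(Ω₁) = -0.039405+0.018312i ; Y_{7,2}(Ω₂) = +0.136048+0.322888i ; Δ = -0.011274-0.010232i
  [+3]  conj(Y_{7,3})(Ω₁) = +0.003160-0.002415i ; Y_{7,3}(Ω₂) = -0.177924-0.033709i ; Δ = -0.000644+0.000323i
  [+4]  conj(Y_{7,4})(Ω₁) = -0.000165+0.000195i ; Y_{7,4}(Ω₂) = -0.179462+0.183877i ; Δ = -0.000006-0.000065i
  [+5]  conj(Y_{7,5})(Ω₁) = +0.000006-0.000010i ; Y_{7,5}(Ω₂) = -0.093223-0.434101i ; Δ = -0.000005-0.000001i
  [+6]  conj(Y_{7,6})(Ω₁) = -0.000000+0.000000i ; Y_{7,6}(Ω₂) = +0.295335+0.116072i ; Δ = -0.000000+0.000000i
  [+7]  conj(Y_{7,7})(Ω₁) = +0.000000-0.000000i ; Y_{7,7}(Ω₂) = -0.097659+0.068301i ; Δ = +0.000000+0.000000i
Total Σ_m = -0.384871+0.000000i. Multiply by 0.837758: -0.322429+0.000000i. P_7(cos γ) = -0.322429

-0.322429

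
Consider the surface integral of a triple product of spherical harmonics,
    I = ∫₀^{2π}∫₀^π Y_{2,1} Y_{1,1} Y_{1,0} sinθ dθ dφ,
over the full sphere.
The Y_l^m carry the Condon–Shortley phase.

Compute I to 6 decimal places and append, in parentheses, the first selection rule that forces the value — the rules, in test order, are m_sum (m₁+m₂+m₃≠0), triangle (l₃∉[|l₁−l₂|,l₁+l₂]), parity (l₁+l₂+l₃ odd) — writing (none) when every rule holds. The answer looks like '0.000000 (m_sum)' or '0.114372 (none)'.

0.000000 (m_sum)

1 + 1 + 0 = 2 ≠ 0: azimuthal integral kills it; I = 0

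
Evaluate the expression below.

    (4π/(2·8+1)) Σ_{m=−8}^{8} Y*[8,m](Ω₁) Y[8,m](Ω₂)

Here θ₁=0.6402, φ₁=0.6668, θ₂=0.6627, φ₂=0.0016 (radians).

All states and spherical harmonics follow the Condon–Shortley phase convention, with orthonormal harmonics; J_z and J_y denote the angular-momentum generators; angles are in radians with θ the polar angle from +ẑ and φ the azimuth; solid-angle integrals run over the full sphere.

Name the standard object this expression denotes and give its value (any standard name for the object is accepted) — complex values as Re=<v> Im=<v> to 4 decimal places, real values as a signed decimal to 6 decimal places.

This sum is the spherical-harmonic addition theorem: it equals the Legendre polynomial P_l(cos γ) of the angle γ between the two directions.
Term-by-term m-sum for l=8 (normalisation 4π/17 = 0.739198):
  [-8]  conj(Y_{8,-8})(Ω₁) = +0.004869-0.006792i ; Y_{8,-8}(Ω₂) = +0.010581-0.000135i ; Δ = +0.000051-0.000073i
  [-7]  conj(Y_{8,-7})(Ω₁) = -0.002009-0.044832i ; Y_{8,-7}(Ω₂) = +0.054233-0.000607i ; Δ = -0.000136-0.002430i
  [-6]  conj(Y_{8,-6})(Ω₁) = -0.096582-0.112006i ; Y_{8,-6}(Ω₂) = +0.169894-0.001631i ; Δ = -0.016591-0.018872i
  [-5]  conj(Y_{8,-5})(Ω₁) = -0.323644-0.063051i ; Y_{8,-5}(Ω₂) = +0.357253-0.002858i ; Δ = -0.115803-0.021600i
  [-4]  conj(Y_{8,-4})(Ω₁) = -0.427850+0.219703i ; Y_{8,-4}(Ω₂) = +0.482113-0.003086i ; Δ = -0.205594+0.107242i
  [-3]  conj(Y_{8,-3})(Ω₁) = -0.149914+0.327223i ; Y_{8,-3}(Ω₂) = +0.305419-0.001466i ; Δ = -0.045307+0.100160i
  [-2]  conj(Y_{8,-2})(Ω₁) = -0.023897-0.098850i ; Y_{8,-2}(Ω₂) = -0.170657+0.000546i ; Δ = +0.004132+0.016856i
  [-1]  conj(Y_{8,-1})(Ω₁) = -0.325928-0.256525i ; Y_{8,-1}(Ω₂) = -0.401111+0.000642i ; Δ = +0.130898+0.102686i
  [+0]  conj(Y_{8,0})(Ω₁) = -0.030975-0.000000i ; Y_{8,0}(Ω₂) = +0.047131+0.000000i ; Δ = -0.001460-0.000000i
  [+1]  conj(Y_{8,1})(Ω₁) = +0.325928-0.256525i ; Y_{8,1}(Ω₂) = +0.401111+0.000642i ; Δ = +0.130898-0.102686i
  [+2]  conj(Y_{8,2})(Ω₁) = -0.023897+0.098850i ; Y_{8,2}(Ω₂) = -0.170657-0.000546i ; Δ = +0.004132-0.016856i
  [+3]  conj(Y_{8,3})(Ω₁) = +0.149914+0.327223i ; Y_{8,3}(Ω₂) = -0.305419-0.001466i ; Δ = -0.045307-0.100160i
  [+4]  conj(Y_{8,4})(Ω₁) = -0.427850-0.219703i ; Y_{8,4}(Ω₂) = +0.482113+0.003086i ; Δ = -0.205594-0.107242i
  [+5]  conj(Y_{8,5})(Ω₁) = +0.323644-0.063051i ; Y_{8,5}(Ω₂) = -0.357253-0.002858i ; Δ = -0.115803+0.021600i
  [+6]  conj(Y_{8,6})(Ω₁) = -0.096582+0.112006i ; Y_{8,6}(Ω₂) = +0.169894+0.001631i ; Δ = -0.016591+0.018872i
  [+7]  conj(Y_{8,7})(Ω₁) = +0.002009-0.044832i ; Y_{8,7}(Ω₂) = -0.054233-0.000607i ; Δ = -0.000136+0.002430i
  [+8]  conj(Y_{8,8})(Ω₁) = +0.004869+0.006792i ; Y_{8,8}(Ω₂) = +0.010581+0.000135i ; Δ = +0.000051+0.000073i
Σ over m = -0.498162-0.000000i; ×(4π/17) → -0.368240-0.000000i. Real part: -0.368240

Legendre polynomial (addition theorem), -0.368240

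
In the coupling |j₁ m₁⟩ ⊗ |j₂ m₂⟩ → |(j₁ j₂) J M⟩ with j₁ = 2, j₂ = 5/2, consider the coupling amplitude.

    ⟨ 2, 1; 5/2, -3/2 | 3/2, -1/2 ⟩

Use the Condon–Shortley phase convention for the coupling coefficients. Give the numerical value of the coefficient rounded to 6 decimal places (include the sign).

triangle: 3!·1!·2!/7! = 12/5040
(j±m)!: 3!·1!·1!·4!·1!·2! = 288
prefactor² = (2J+1)·Δ·N² = 96/35
  k=0: +1/(0!·3!·1!·1!·0!·1!) = 1/6
  k=1: −1/(1!·2!·0!·0!·1!·2!) = -1/4
Σ = -1/12  ⇒  CG² = 96/35·(-1/12)² = 2/105
CG = −√(2/105) = -0.138013

-0.138013  (= −√(2/105))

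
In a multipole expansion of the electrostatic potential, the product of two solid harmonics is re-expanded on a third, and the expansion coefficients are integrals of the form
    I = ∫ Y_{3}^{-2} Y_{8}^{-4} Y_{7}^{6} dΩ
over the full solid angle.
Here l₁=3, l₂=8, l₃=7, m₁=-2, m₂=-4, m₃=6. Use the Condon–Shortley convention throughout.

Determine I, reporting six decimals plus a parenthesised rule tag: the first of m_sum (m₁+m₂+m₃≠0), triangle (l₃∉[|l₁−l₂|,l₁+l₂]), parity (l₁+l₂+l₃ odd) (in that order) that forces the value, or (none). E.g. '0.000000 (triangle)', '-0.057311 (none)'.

-0.105265 (none)

Rules hold: Σm=0, L=18 even, 5≤7≤11.
N = 7·17·15 = 1785
Δ = 4!·2!·12!/19! = 1/5290740
Racah Σ t=1..3: t=1:−1/7257600 t=2:+1/2073600 t=3:−1/7257600 = 1/4838400
⇒ 3j(3 8 7; 0 0 0)² = 252/20995, sgn -1
Racah Σ t=3..4: t=3:−1/479001600 t=4:+1/11496038400 = -23/11496038400
⇒ 3j(3 8 7; -2 -4 6)² = 529/81396, sgn +1
4πI² = N·(3j₀)²·(3jₘ)² = 11109/79781
I = -1·√(0.139244/4π) = -0.10526471
No selection rule forces the value: the integral is nonzero (none).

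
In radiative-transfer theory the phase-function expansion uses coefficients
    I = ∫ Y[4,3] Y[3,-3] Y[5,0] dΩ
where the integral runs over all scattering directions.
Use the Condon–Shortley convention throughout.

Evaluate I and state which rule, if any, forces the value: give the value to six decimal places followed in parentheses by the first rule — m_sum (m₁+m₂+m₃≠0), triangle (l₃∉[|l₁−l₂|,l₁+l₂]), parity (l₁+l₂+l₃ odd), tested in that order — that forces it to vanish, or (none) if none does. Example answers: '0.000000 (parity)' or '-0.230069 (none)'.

-0.098140 (none)

Rules hold: Σm=0, L=12 even, 1≤5≤7.
N = 9·7·11 = 693
Δ = 2!·6!·4!/13! = 1/180180
Racah Σ t=0..2: t=0:+1/576 t=1:−1/144 t=2:+1/576 = -1/288
⇒ 3j(4 3 5; 0 0 0)² = 20/1001, sgn +1
Racah Σ t=0..0: t=0:+1/5760 = 1/5760
⇒ 3j(4 3 5; 3 -3 0)² = 5/572, sgn -1
4πI² = N·(3j₀)²·(3jₘ)² = 225/1859
I = -1·√(0.121033/4π) = -0.09814013
No selection rule forces the value: the integral is nonzero (none).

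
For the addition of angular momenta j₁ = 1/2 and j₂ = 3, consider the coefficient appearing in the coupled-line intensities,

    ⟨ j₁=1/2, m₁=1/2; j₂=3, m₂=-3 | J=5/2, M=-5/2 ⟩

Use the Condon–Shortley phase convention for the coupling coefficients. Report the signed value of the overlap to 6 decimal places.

+√(6/7) = +0.925820

j₁+j₂−J=1  J+j₁−j₂=0  J−j₁+j₂=5  j₁+j₂+J+1=7
(j₁±m₁, j₂±m₂, J±M) = (1,0,0,6,0,5)
P² = 86400/7
sum k=0..0:
  [0] +1/120 = 1/120
S = 1/120
C² = P²·S² = 6/7 ; C = +0.925820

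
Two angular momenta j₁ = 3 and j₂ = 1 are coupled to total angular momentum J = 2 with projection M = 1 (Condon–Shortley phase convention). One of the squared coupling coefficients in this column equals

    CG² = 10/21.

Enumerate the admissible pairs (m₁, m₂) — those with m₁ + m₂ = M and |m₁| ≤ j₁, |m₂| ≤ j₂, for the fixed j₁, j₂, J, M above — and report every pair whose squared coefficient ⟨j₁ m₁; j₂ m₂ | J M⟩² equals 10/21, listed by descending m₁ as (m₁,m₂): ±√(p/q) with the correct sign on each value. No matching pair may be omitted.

(2,-1): +√(10/21)

Admissible pairs with m₁+m₂ = M = 1: (0,1), (1,0), (2,-1)
  (m₁,m₂)=(2,-1): CG² = 10/21, CG = +√(10/21)   ← matches the target
  (m₁,m₂)=(1,0): CG² = 8/21, CG = −√(8/21)
  (m₁,m₂)=(0,1): CG² = 1/7, CG = +√(1/7)
Pairs with CG² = 10/21: (2,-1): +√(10/21)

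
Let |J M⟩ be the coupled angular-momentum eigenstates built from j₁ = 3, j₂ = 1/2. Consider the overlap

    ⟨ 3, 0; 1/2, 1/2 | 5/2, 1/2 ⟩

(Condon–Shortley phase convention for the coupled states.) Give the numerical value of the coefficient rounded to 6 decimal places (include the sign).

j₁+j₂−J=1  J+j₁−j₂=5  J−j₁+j₂=0  j₁+j₂+J+1=7
(j₁±m₁, j₂±m₂, J±M) = (3,3,1,0,3,2)
P² = 432/7
sum k=1..1:
  [1] −1/12 = -1/12
S = -1/12
C² = P²·S² = 3/7 ; C = -0.654654

−√(3/7) ≈ -0.654654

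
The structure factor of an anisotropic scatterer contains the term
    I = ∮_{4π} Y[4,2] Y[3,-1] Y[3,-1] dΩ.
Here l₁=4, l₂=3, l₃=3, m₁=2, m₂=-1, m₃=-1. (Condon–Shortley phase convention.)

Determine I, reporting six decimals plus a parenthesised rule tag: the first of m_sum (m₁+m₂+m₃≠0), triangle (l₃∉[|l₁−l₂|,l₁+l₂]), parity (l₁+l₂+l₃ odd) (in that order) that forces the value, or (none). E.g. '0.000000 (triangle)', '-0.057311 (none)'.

Checks pass: Σm=0; 10 even; l₃=3∈[1,7].
(2·4+1)(2·3+1)(2·3+1) = 441
Δ: 4! 4! 2! / 11! → 1/34650
sum: t=1:−1/72 t=2:+1/16 t=3:−1/72 = 5/144
3j²(4 3 3; 0 0 0) = Δ·Π!·Σ² = 2/77  (sign -1)
sum: t=0:+1/192 t=1:−1/36 t=2:+1/192 = -5/288
3j²(4 3 3; 2 -1 -1) = Δ·Π!·Σ² = 20/693  (sign -1)
combine: 4πI² = 441·2/77·20/693 = 40/121
take √, sign +1: I = 0.16219310
No selection rule forces the value: the integral is nonzero (none).

0.162193 (none)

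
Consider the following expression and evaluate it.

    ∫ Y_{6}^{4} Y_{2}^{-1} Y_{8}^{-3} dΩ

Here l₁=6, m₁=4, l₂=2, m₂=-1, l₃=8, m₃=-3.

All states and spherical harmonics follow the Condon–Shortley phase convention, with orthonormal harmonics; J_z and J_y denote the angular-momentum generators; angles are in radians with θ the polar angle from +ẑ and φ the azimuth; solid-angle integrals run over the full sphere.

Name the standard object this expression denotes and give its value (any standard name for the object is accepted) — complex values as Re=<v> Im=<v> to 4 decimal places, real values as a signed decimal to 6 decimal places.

This is a Gaunt coefficient — the integral of a triple product of spherical harmonics over the sphere.
m-sum 0 ✓  L=16 even ✓  4≤8≤8 ✓
Π(2lᵢ+1) = 13×5×17 = 1105
triangle coeff Δ(6,2,8) = 1/30940
Σ_t [0,0]: t=0:+1/2073600 = 1/2073600
(3j)²=28/1105 [(6 2 8; 0 0 0)], sign=+1
Σ_t [0,0]: t=0:+1/43545600 = 1/43545600
(3j)²=11/3094 [(6 2 8; 4 -1 -3)], sign=-1
⇒ 4πI² = 22/221
I = (-1)√(22/221/(4π)) = -0.08900415

Gaunt coefficient, -0.089004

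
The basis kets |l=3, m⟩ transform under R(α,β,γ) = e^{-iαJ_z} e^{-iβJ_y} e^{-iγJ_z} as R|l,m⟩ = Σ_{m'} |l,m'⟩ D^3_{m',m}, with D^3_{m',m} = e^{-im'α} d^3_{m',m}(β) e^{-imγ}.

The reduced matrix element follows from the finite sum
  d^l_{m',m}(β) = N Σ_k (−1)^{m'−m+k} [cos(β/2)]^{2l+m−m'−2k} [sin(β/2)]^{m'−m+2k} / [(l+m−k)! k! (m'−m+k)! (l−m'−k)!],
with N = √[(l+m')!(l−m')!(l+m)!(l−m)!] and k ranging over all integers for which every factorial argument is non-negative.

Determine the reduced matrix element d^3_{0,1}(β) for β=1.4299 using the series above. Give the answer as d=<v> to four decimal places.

d^3_{0,1}(β=1.4299) via the finite sum:
c=cos(1.429900/2)=0.755126, s=sin(1.429900/2)=0.655580; N=√[6·6·24·2]=41.569219
Admissible k: 1..3 (factorial args all ≥0)
  k=1: (−1)^0·41.5692/(12)·0.7551^5·0.6556^1 = +0.557588
  k=2: (−1)^1·41.5692/(4)·0.7551^3·0.6556^3 = -1.260801
  k=3: (−1)^2·41.5692/(12)·0.7551^1·0.6556^5 = +0.316765
d^3_{0,1}(1.4299) = +0.557588 -1.260801 +0.316765 = -0.386448

d=-0.3864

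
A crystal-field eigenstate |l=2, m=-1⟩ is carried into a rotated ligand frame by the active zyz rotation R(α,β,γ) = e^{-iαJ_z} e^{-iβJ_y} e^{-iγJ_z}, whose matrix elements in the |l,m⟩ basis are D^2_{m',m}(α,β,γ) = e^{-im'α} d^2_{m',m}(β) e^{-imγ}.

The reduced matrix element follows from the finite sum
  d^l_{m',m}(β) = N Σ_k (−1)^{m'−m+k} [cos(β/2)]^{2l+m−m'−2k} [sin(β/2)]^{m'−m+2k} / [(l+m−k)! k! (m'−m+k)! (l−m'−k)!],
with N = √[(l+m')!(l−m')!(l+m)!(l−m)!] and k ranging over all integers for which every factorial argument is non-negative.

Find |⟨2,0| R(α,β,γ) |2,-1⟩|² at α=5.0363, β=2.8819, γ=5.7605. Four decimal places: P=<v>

P=0.0924

D^2_{0,-1}(5.0363,2.8819,5.7605) = e^{-i·0·5.0363}·d^2_{0,-1}(2.8819)·e^{-i·-1·5.7605}. Compute d first:
With c≡cos(β/2)=0.129482 and s≡sin(β/2)=0.991582, N=[2·2·1·6]^{1/2}=4.898979
k∈{0,1} keeps every argument non-negative
  k=0: (−1)^1·4.8990/(2)·0.1295^3·0.9916^1 = -0.005273
  k=1: (−1)^2·4.8990/(2)·0.1295^1·0.9916^3 = +0.309222
d^2_{0,-1}(2.8819) = -0.005273 +0.309222 = +0.303949
|D^2_{0,-1}|² = |d^2_{0,-1}(β)|² = (+0.303949)² = 0.092385 (the z-rotation phases have unit modulus)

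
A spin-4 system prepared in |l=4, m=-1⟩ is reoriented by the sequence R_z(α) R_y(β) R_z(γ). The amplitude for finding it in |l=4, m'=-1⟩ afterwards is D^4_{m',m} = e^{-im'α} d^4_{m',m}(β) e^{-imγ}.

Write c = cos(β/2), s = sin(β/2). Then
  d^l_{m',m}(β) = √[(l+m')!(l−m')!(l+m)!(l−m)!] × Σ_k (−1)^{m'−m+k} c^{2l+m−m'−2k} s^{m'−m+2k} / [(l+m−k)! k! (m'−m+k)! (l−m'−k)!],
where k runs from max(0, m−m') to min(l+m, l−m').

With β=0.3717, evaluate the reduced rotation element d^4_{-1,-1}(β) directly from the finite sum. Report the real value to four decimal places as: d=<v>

d^4_{-1,-1}(β=0.3717) via the finite sum:
c=cos(0.371700/2)=0.982780, s=sin(0.371700/2)=0.184782; N=√[6·120·6·120]=720.000000
k: max(0,(-1)−(-1))=0 … min(4+(-1),4−(-1))=3
  k=0: (−1)^0·720.0000/(720)·0.9828^8·0.1848^0 = +0.870260
  k=1: (−1)^1·720.0000/(48)·0.9828^6·0.1848^2 = -0.461474
  k=2: (−1)^2·720.0000/(24)·0.9828^4·0.1848^4 = +0.032628
  k=3: (−1)^3·720.0000/(72)·0.9828^2·0.1848^6 = -0.000384
d^4_{-1,-1}(0.3717) = +0.870260 -0.461474 +0.032628 -0.000384 = +0.441029

d=0.4410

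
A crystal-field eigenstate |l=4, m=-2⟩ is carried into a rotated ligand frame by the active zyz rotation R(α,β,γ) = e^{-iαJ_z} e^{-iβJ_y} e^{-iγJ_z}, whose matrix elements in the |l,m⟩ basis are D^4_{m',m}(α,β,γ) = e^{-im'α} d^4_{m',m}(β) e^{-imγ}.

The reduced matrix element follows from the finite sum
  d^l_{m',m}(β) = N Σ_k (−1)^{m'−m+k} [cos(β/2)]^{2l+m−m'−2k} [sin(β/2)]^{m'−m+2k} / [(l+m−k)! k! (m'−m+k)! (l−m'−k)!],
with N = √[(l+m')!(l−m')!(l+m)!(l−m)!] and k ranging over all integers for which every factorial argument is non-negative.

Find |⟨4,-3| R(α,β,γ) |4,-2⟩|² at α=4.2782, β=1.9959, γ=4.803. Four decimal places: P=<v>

P=0.0721

Split into d^4_{-3,-2}(β=1.9959) × two z-phases.
Half-angle: c=0.542026, s=0.840362. N=√(1·5040·2·720)=2693.993318
Admissible k: 1..2 (factorial args all ≥0)
  k=1: (−1)^0·2693.9933/(720)·0.5420^7·0.8404^1 = +0.043219
  k=2: (−1)^1·2693.9933/(240)·0.5420^5·0.8404^3 = -0.311663
d^4_{-3,-2}(1.9959) = +0.043219 -0.311663 = -0.268444
|D^4_{-3,-2}|² = |d^4_{-3,-2}(β)|² = (-0.268444)² = 0.072062 (the z-rotation phases have unit modulus)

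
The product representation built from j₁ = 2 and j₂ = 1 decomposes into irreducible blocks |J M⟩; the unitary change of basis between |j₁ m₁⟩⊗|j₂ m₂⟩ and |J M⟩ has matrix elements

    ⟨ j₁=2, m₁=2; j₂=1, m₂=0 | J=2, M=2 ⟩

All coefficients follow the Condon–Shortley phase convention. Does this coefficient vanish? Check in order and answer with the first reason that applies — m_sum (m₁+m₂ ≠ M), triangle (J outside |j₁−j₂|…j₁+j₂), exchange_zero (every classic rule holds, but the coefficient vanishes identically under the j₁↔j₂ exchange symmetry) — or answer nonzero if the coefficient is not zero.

nonzero

m-sum: m₁+m₂ = 2+0 = 2, M = 2  ✓
triangle: |j₁−j₂| = 1 ≤ J = 2 ≤ j₁+j₂ = 3  ✓
exchange: j₁≠j₂ or m₁≠m₂ — the exchange symmetry imposes no constraint here
value check: CG = +√(2/3) = +0.816497 ≠ 0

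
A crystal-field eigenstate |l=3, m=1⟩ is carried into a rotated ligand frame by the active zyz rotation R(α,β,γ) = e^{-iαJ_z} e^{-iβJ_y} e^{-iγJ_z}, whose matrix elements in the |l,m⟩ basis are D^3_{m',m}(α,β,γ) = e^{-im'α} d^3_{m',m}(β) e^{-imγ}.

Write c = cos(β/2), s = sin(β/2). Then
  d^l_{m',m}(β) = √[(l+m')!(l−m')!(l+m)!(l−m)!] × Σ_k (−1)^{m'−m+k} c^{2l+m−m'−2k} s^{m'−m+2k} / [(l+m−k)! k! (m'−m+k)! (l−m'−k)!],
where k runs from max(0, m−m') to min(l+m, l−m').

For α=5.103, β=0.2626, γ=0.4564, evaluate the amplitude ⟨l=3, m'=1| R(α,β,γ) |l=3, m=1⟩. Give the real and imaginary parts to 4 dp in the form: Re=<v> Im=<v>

Split into d^3_{1,1}(β=0.2626) × two z-phases.
With c≡cos(β/2)=0.991393 and s≡sin(β/2)=0.130923, N=[24·2·24·2]^{1/2}=48.000000
k∈{0,1,2} keeps every argument non-negative
  k=0: (−1)^0·48.0000/(48)·0.9914^6·0.1309^0 = +0.949454
  k=1: (−1)^1·48.0000/(6)·0.9914^4·0.1309^2 = -0.132466
  k=2: (−1)^2·48.0000/(8)·0.9914^2·0.1309^4 = +0.001733
d^3_{1,1}(0.2626) = +0.949454 -0.132466 +0.001733 = +0.818720
Phases: e^{-i·(1)·5.1030}=+0.380753+0.924677i, e^{-i·(1)·0.4564}=+0.897645-0.440719i ⇒ D=+0.613471+0.542178i

Re=0.6135 Im=0.5422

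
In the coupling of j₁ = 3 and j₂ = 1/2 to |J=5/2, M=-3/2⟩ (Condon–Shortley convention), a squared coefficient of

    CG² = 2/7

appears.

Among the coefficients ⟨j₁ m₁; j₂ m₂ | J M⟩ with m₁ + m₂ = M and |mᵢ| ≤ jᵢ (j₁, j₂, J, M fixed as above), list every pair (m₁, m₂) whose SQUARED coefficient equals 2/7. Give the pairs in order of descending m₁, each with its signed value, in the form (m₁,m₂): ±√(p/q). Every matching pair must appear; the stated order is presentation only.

(-1,-1/2): +√(2/7)

Admissible pairs with m₁+m₂ = M = -3/2: (-2,1/2), (-1,-1/2)
  (m₁,m₂)=(-1,-1/2): CG² = 2/7, CG = +√(2/7)   ← matches the target
  (m₁,m₂)=(-2,1/2): CG² = 5/7, CG = −√(5/7)
Pairs with CG² = 2/7: (-1,-1/2): +√(2/7)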